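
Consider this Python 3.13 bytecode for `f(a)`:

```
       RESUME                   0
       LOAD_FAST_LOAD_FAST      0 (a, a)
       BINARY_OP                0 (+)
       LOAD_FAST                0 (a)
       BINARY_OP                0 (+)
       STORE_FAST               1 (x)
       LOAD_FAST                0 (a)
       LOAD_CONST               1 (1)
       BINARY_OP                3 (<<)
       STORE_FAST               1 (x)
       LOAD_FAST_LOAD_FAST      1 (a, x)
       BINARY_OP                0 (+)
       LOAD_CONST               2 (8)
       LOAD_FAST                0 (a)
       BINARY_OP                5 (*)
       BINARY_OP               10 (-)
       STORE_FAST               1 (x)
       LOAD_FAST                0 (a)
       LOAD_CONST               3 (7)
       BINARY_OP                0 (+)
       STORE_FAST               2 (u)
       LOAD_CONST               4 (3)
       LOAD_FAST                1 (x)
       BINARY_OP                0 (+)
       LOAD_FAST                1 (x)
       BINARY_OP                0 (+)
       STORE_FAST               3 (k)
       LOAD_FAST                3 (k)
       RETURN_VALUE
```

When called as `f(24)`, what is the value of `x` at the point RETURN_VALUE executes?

LOAD_FAST_LOAD_FAST a,a → push 24,24. Stack: [24, 24]
BINARY_OP + → 24 + 24 = 48. Stack: [48]
LOAD_FAST a → push 24. Stack: [48, 24]
BINARY_OP + → 48 + 24 = 72. Stack: [72]
STORE_FAST x → x=72. Stack: []
LOAD_FAST a → push 24. Stack: [24]
LOAD_CONST → push 1. Stack: [24, 1]
BINARY_OP << → 24 << 1 = 48. Stack: [48]
STORE_FAST x → x=48. Stack: []
LOAD_FAST_LOAD_FAST a,x → push 24,48. Stack: [24, 48]
BINARY_OP + → 24 + 48 = 72. Stack: [72]
LOAD_CONST → push 8. Stack: [72, 8]
LOAD_FAST a → push 24. Stack: [72, 8, 24]
BINARY_OP * → 8 * 24 = 192. Stack: [72, 192]
BINARY_OP - → 72 - 192 = -120. Stack: [-120]
STORE_FAST x → x=-120. Stack: []
LOAD_FAST a → push 24. Stack: [24]
LOAD_CONST → push 7. Stack: [24, 7]
BINARY_OP + → 24 + 7 = 31. Stack: [31]
STORE_FAST u → u=31. Stack: []
LOAD_CONST → push 3. Stack: [3]
LOAD_FAST x → push -120. Stack: [3, -120]
BINARY_OP + → 3 + -120 = -117. Stack: [-117]
LOAD_FAST x → push -120. Stack: [-117, -120]
BINARY_OP + → -117 + -120 = -237. Stack: [-237]
STORE_FAST k → k=-237. Stack: []
LOAD_FAST k → push -237. Stack: [-237]
RETURN_VALUE → return -237.

-120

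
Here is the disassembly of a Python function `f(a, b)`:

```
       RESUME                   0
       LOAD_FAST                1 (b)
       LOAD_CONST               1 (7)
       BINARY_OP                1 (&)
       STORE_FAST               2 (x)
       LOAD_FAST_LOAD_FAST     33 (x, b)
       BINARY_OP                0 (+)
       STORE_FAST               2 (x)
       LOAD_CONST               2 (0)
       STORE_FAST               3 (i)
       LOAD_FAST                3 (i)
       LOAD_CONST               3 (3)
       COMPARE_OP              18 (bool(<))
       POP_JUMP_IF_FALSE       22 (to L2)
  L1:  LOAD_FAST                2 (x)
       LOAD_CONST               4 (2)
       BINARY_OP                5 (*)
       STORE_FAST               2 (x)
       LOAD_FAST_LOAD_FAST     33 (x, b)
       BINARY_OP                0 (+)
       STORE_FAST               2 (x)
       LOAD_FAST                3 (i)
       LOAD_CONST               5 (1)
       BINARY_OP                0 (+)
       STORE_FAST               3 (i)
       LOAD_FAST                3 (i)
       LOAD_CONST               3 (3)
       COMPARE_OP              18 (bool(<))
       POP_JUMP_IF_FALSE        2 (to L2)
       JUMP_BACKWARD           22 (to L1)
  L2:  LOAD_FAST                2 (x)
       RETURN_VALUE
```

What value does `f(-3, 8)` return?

LOAD_FAST b → push 8. Stack: [8]
LOAD_CONST → push 7. Stack: [8, 7]
BINARY_OP & → 8 & 7 = 0. Stack: [0]
STORE_FAST x → x=0. Stack: []
LOAD_FAST_LOAD_FAST x,b → push 0,8. Stack: [0, 8]
BINARY_OP + → 0 + 8 = 8. Stack: [8]
STORE_FAST x → x=8. Stack: []
LOAD_CONST → push 0. Stack: [0]
STORE_FAST i → i=0. Stack: []
LOAD_FAST i → push 0. Stack: [0]
LOAD_CONST → push 3. Stack: [0, 3]
COMPARE_OP bool(<) → 0 vs 3 = True. Stack: [True]
POP_JUMP_IF_FALSE → pop True; no jump. Stack: []
LOAD_FAST x → push 8. Stack: [8]
LOAD_CONST → push 2. Stack: [8, 2]
BINARY_OP * → 8 * 2 = 16. Stack: [16]
STORE_FAST x → x=16. Stack: []
LOAD_FAST_LOAD_FAST x,b → push 16,8. Stack: [16, 8]
BINARY_OP + → 16 + 8 = 24. Stack: [24]
STORE_FAST x → x=24. Stack: []
LOAD_FAST i → push 0. Stack: [0]
LOAD_CONST → push 1. Stack: [0, 1]
BINARY_OP + → 0 + 1 = 1. Stack: [1]
STORE_FAST i → i=1. Stack: []
LOAD_FAST i → push 1. Stack: [1]
LOAD_CONST → push 3. Stack: [1, 3]
COMPARE_OP bool(<) → 1 vs 3 = True. Stack: [True]
POP_JUMP_IF_FALSE → pop True; no jump. Stack: []
LOAD_FAST x → push 24. Stack: [24]
LOAD_CONST → push 2. Stack: [24, 2]
BINARY_OP * → 24 * 2 = 48. Stack: [48]
STORE_FAST x → x=48. Stack: []
LOAD_FAST_LOAD_FAST x,b → push 48,8. Stack: [48, 8]
BINARY_OP + → 48 + 8 = 56. Stack: [56]
STORE_FAST x → x=56. Stack: []
LOAD_FAST i → push 1. Stack: [1]
LOAD_CONST → push 1. Stack: [1, 1]
BINARY_OP + → 1 + 1 = 2. Stack: [2]
STORE_FAST i → i=2. Stack: []
LOAD_FAST i → push 2. Stack: [2]
LOAD_CONST → push 3. Stack: [2, 3]
COMPARE_OP bool(<) → 2 vs 3 = True. Stack: [True]
POP_JUMP_IF_FALSE → pop True; no jump. Stack: []
LOAD_FAST x → push 56. Stack: [56]
LOAD_CONST → push 2. Stack: [56, 2]
BINARY_OP * → 56 * 2 = 112. Stack: [112]
STORE_FAST x → x=112. Stack: []
LOAD_FAST_LOAD_FAST x,b → push 112,8. Stack: [112, 8]
BINARY_OP + → 112 + 8 = 120. Stack: [120]
STORE_FAST x → x=120. Stack: []
LOAD_FAST i → push 2. Stack: [2]
LOAD_CONST → push 1. Stack: [2, 1]
BINARY_OP + → 2 + 1 = 3. Stack: [3]
STORE_FAST i → i=3. Stack: []
LOAD_FAST i → push 3. Stack: [3]
LOAD_CONST → push 3. Stack: [3, 3]
COMPARE_OP bool(<) → 3 vs 3 = False. Stack: [False]
POP_JUMP_IF_FALSE → pop False; jump. Stack: []
LOAD_FAST x → push 120. Stack: [120]
RETURN_VALUE → return 120.

120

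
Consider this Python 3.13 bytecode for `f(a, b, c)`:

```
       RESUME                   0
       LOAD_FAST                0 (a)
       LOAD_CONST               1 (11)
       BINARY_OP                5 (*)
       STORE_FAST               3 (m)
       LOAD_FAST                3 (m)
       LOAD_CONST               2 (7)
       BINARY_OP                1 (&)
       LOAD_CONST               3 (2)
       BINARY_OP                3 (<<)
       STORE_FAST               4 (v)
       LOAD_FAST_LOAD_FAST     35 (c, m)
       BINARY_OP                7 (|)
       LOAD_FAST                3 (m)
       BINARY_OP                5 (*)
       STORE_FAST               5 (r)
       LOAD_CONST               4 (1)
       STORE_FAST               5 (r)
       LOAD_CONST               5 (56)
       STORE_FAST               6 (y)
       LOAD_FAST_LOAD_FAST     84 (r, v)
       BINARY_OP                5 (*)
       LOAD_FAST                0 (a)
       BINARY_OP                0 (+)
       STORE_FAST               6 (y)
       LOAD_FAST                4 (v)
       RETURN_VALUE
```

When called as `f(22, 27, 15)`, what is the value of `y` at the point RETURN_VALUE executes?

30

LOAD_FAST a → push 22. Stack: [22]
LOAD_CONST → push 11. Stack: [22, 11]
BINARY_OP * → 22 * 11 = 242. Stack: [242]
STORE_FAST m → m=242. Stack: []
LOAD_FAST m → push 242. Stack: [242]
LOAD_CONST → push 7. Stack: [242, 7]
BINARY_OP & → 242 & 7 = 2. Stack: [2]
LOAD_CONST → push 2. Stack: [2, 2]
BINARY_OP << → 2 << 2 = 8. Stack: [8]
STORE_FAST v → v=8. Stack: []
LOAD_FAST_LOAD_FAST c,m → push 15,242. Stack: [15, 242]
BINARY_OP | → 15 | 242 = 255. Stack: [255]
LOAD_FAST m → push 242. Stack: [255, 242]
BINARY_OP * → 255 * 242 = 61710. Stack: [61710]
STORE_FAST r → r=61710. Stack: []
LOAD_CONST → push 1. Stack: [1]
STORE_FAST r → r=1. Stack: []
LOAD_CONST → push 56. Stack: [56]
STORE_FAST y → y=56. Stack: []
LOAD_FAST_LOAD_FAST r,v → push 1,8. Stack: [1, 8]
BINARY_OP * → 1 * 8 = 8. Stack: [8]
LOAD_FAST a → push 22. Stack: [8, 22]
BINARY_OP + → 8 + 22 = 30. Stack: [30]
STORE_FAST y → y=30. Stack: []
LOAD_FAST v → push 8. Stack: [8]
RETURN_VALUE → return 8.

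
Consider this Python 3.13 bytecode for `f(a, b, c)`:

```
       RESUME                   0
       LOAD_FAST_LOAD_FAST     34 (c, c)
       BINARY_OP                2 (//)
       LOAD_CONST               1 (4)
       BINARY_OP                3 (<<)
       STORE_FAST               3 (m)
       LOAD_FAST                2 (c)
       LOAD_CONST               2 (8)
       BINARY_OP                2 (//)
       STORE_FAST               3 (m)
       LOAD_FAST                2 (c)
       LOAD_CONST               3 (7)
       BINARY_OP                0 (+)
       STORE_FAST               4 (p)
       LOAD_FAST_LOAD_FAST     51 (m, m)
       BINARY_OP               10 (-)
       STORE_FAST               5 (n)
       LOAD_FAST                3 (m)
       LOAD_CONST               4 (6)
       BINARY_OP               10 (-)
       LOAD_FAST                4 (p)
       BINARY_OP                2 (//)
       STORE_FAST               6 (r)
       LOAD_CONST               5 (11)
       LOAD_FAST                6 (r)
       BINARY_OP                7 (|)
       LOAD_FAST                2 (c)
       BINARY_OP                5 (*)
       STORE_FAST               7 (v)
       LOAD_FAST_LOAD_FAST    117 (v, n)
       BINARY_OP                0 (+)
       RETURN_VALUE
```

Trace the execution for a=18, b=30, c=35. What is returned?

-35

LOAD_FAST_LOAD_FAST c,c → push 35,35. Stack: [35, 35]
BINARY_OP // → 35 // 35 = 1. Stack: [1]
LOAD_CONST → push 4. Stack: [1, 4]
BINARY_OP << → 1 << 4 = 16. Stack: [16]
STORE_FAST m → m=16. Stack: []
LOAD_FAST c → push 35. Stack: [35]
LOAD_CONST → push 8. Stack: [35, 8]
BINARY_OP // → 35 // 8 = 4. Stack: [4]
STORE_FAST m → m=4. Stack: []
LOAD_FAST c → push 35. Stack: [35]
LOAD_CONST → push 7. Stack: [35, 7]
BINARY_OP + → 35 + 7 = 42. Stack: [42]
STORE_FAST p → p=42. Stack: []
LOAD_FAST_LOAD_FAST m,m → push 4,4. Stack: [4, 4]
BINARY_OP - → 4 - 4 = 0. Stack: [0]
STORE_FAST n → n=0. Stack: []
LOAD_FAST m → push 4. Stack: [4]
LOAD_CONST → push 6. Stack: [4, 6]
BINARY_OP - → 4 - 6 = -2. Stack: [-2]
LOAD_FAST p → push 42. Stack: [-2, 42]
BINARY_OP // → -2 // 42 = -1. Stack: [-1]
STORE_FAST r → r=-1. Stack: []
LOAD_CONST → push 11. Stack: [11]
LOAD_FAST r → push -1. Stack: [11, -1]
BINARY_OP | → 11 | -1 = -1. Stack: [-1]
LOAD_FAST c → push 35. Stack: [-1, 35]
BINARY_OP * → -1 * 35 = -35. Stack: [-35]
STORE_FAST v → v=-35. Stack: []
LOAD_FAST_LOAD_FAST v,n → push -35,0. Stack: [-35, 0]
BINARY_OP + → -35 + 0 = -35. Stack: [-35]
RETURN_VALUE → return -35.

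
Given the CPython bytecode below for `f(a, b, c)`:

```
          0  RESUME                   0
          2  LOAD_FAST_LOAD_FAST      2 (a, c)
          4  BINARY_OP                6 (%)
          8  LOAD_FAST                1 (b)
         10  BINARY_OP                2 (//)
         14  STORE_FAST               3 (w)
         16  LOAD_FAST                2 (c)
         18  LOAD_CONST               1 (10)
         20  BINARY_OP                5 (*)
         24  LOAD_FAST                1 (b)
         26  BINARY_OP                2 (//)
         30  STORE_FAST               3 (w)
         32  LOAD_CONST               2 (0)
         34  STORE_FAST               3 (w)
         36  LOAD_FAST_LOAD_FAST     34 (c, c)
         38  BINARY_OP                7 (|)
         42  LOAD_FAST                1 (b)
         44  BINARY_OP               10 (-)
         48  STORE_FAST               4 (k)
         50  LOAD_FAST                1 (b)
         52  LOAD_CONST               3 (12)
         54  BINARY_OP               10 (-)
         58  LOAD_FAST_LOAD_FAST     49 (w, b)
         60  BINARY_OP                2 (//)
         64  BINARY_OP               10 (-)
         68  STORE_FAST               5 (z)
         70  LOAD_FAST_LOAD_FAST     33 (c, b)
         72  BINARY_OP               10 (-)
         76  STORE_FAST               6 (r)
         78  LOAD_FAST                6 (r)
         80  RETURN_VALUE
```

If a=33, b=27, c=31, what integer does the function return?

LOAD_FAST_LOAD_FAST a,c → push 33,31. Stack: [33, 31]
BINARY_OP % → 33 % 31 = 2. Stack: [2]
LOAD_FAST b → push 27. Stack: [2, 27]
BINARY_OP // → 2 // 27 = 0. Stack: [0]
STORE_FAST w → w=0. Stack: []
LOAD_FAST c → push 31. Stack: [31]
LOAD_CONST → push 10. Stack: [31, 10]
BINARY_OP * → 31 * 10 = 310. Stack: [310]
LOAD_FAST b → push 27. Stack: [310, 27]
BINARY_OP // → 310 // 27 = 11. Stack: [11]
STORE_FAST w → w=11. Stack: []
LOAD_CONST → push 0. Stack: [0]
STORE_FAST w → w=0. Stack: []
LOAD_FAST_LOAD_FAST c,c → push 31,31. Stack: [31, 31]
BINARY_OP | → 31 | 31 = 31. Stack: [31]
LOAD_FAST b → push 27. Stack: [31, 27]
BINARY_OP - → 31 - 27 = 4. Stack: [4]
STORE_FAST k → k=4. Stack: []
LOAD_FAST b → push 27. Stack: [27]
LOAD_CONST → push 12. Stack: [27, 12]
BINARY_OP - → 27 - 12 = 15. Stack: [15]
LOAD_FAST_LOAD_FAST w,b → push 0,27. Stack: [15, 0, 27]
BINARY_OP // → 0 // 27 = 0. Stack: [15, 0]
BINARY_OP - → 15 - 0 = 15. Stack: [15]
STORE_FAST z → z=15. Stack: []
LOAD_FAST_LOAD_FAST c,b → push 31,27. Stack: [31, 27]
BINARY_OP - → 31 - 27 = 4. Stack: [4]
STORE_FAST r → r=4. Stack: []
LOAD_FAST r → push 4. Stack: [4]
RETURN_VALUE → return 4.

4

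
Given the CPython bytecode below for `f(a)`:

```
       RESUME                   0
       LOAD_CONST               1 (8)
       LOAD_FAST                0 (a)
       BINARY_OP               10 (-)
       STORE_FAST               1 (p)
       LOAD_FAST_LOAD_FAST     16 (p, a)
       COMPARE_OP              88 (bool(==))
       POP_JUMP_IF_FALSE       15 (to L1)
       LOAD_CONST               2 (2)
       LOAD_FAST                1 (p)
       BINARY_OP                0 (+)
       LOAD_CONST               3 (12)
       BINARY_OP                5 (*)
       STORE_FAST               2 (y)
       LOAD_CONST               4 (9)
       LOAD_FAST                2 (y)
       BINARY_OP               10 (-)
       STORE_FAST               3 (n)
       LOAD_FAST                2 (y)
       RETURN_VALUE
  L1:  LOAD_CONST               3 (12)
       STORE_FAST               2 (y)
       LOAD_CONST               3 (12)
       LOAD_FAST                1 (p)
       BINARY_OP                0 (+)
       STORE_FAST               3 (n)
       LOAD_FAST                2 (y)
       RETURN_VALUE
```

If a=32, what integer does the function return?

12

LOAD_CONST → push 8. Stack: [8]
LOAD_FAST a → push 32. Stack: [8, 32]
BINARY_OP - → 8 - 32 = -24. Stack: [-24]
STORE_FAST p → p=-24. Stack: []
LOAD_FAST_LOAD_FAST p,a → push -24,32. Stack: [-24, 32]
COMPARE_OP bool(==) → -24 vs 32 = False. Stack: [False]
POP_JUMP_IF_FALSE → pop False; jump. Stack: []
LOAD_CONST → push 12. Stack: [12]
STORE_FAST y → y=12. Stack: []
LOAD_CONST → push 12. Stack: [12]
LOAD_FAST p → push -24. Stack: [12, -24]
BINARY_OP + → 12 + -24 = -12. Stack: [-12]
STORE_FAST n → n=-12. Stack: []
LOAD_FAST y → push 12. Stack: [12]
RETURN_VALUE → return 12.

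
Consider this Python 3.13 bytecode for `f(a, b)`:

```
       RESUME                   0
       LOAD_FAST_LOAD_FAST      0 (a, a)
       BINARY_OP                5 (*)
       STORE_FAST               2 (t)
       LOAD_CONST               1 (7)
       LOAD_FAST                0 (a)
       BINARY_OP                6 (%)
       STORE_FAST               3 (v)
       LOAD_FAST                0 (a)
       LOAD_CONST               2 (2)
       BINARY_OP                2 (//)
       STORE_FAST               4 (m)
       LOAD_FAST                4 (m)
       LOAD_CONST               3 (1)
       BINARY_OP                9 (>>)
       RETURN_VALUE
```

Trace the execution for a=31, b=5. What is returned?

LOAD_FAST_LOAD_FAST a,a → push 31,31. Stack: [31, 31]
BINARY_OP * → 31 * 31 = 961. Stack: [961]
STORE_FAST t → t=961. Stack: []
LOAD_CONST → push 7. Stack: [7]
LOAD_FAST a → push 31. Stack: [7, 31]
BINARY_OP % → 7 % 31 = 7. Stack: [7]
STORE_FAST v → v=7. Stack: []
LOAD_FAST a → push 31. Stack: [31]
LOAD_CONST → push 2. Stack: [31, 2]
BINARY_OP // → 31 // 2 = 15. Stack: [15]
STORE_FAST m → m=15. Stack: []
LOAD_FAST m → push 15. Stack: [15]
LOAD_CONST → push 1. Stack: [15, 1]
BINARY_OP >> → 15 >> 1 = 7. Stack: [7]
RETURN_VALUE → return 7.

7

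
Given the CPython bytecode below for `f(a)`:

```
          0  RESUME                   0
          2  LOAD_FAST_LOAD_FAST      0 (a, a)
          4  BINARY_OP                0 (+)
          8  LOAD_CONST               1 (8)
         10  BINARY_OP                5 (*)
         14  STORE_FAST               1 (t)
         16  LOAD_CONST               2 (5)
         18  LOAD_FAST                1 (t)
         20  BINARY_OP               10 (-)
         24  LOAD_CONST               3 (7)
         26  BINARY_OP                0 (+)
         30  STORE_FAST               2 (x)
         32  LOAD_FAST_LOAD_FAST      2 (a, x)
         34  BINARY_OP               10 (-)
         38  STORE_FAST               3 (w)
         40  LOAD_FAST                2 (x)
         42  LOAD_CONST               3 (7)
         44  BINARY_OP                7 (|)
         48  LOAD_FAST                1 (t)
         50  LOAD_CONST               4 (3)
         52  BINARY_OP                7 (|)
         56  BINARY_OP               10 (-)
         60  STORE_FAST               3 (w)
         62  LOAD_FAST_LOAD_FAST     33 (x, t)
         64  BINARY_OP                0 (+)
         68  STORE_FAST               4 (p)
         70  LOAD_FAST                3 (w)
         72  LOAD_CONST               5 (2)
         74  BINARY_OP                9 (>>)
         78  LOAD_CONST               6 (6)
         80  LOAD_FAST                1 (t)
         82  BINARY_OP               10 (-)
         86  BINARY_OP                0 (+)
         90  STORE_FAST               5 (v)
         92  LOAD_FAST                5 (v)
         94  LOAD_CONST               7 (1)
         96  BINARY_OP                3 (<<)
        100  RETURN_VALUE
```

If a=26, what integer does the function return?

LOAD_FAST_LOAD_FAST a,a → push 26,26. Stack: [26, 26]
BINARY_OP + → 26 + 26 = 52. Stack: [52]
LOAD_CONST → push 8. Stack: [52, 8]
BINARY_OP * → 52 * 8 = 416. Stack: [416]
STORE_FAST t → t=416. Stack: []
LOAD_CONST → push 5. Stack: [5]
LOAD_FAST t → push 416. Stack: [5, 416]
BINARY_OP - → 5 - 416 = -411. Stack: [-411]
LOAD_CONST → push 7. Stack: [-411, 7]
BINARY_OP + → -411 + 7 = -404. Stack: [-404]
STORE_FAST x → x=-404. Stack: []
LOAD_FAST_LOAD_FAST a,x → push 26,-404. Stack: [26, -404]
BINARY_OP - → 26 - -404 = 430. Stack: [430]
STORE_FAST w → w=430. Stack: []
LOAD_FAST x → push -404. Stack: [-404]
LOAD_CONST → push 7. Stack: [-404, 7]
BINARY_OP | → -404 | 7 = -401. Stack: [-401]
LOAD_FAST t → push 416. Stack: [-401, 416]
LOAD_CONST → push 3. Stack: [-401, 416, 3]
BINARY_OP | → 416 | 3 = 419. Stack: [-401, 419]
BINARY_OP - → -401 - 419 = -820. Stack: [-820]
STORE_FAST w → w=-820. Stack: []
LOAD_FAST_LOAD_FAST x,t → push -404,416. Stack: [-404, 416]
BINARY_OP + → -404 + 416 = 12. Stack: [12]
STORE_FAST p → p=12. Stack: []
LOAD_FAST w → push -820. Stack: [-820]
LOAD_CONST → push 2. Stack: [-820, 2]
BINARY_OP >> → -820 >> 2 = -205. Stack: [-205]
LOAD_CONST → push 6. Stack: [-205, 6]
LOAD_FAST t → push 416. Stack: [-205, 6, 416]
BINARY_OP - → 6 - 416 = -410. Stack: [-205, -410]
BINARY_OP + → -205 + -410 = -615. Stack: [-615]
STORE_FAST v → v=-615. Stack: []
LOAD_FAST v → push -615. Stack: [-615]
LOAD_CONST → push 1. Stack: [-615, 1]
BINARY_OP << → -615 << 1 = -1230. Stack: [-1230]
RETURN_VALUE → return -1230.

-1230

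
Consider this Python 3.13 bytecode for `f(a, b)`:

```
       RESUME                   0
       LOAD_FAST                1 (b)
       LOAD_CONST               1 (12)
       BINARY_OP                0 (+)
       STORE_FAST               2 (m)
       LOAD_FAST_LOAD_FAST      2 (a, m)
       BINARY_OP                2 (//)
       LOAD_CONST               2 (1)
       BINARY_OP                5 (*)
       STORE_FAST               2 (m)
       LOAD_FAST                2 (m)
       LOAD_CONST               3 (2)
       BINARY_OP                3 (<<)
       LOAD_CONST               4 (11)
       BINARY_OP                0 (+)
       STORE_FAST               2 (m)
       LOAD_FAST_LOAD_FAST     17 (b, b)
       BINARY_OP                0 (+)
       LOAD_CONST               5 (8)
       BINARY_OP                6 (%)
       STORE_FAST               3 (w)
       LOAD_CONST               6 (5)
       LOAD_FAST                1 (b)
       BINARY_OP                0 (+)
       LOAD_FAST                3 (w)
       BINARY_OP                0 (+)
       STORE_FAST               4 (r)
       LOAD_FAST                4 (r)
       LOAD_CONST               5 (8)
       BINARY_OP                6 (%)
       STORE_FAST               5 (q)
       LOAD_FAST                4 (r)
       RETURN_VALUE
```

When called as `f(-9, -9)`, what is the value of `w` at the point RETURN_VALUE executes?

LOAD_FAST b → push -9. Stack: [-9]
LOAD_CONST → push 12. Stack: [-9, 12]
BINARY_OP + → -9 + 12 = 3. Stack: [3]
STORE_FAST m → m=3. Stack: []
LOAD_FAST_LOAD_FAST a,m → push -9,3. Stack: [-9, 3]
BINARY_OP // → -9 // 3 = -3. Stack: [-3]
LOAD_CONST → push 1. Stack: [-3, 1]
BINARY_OP * → -3 * 1 = -3. Stack: [-3]
STORE_FAST m → m=-3. Stack: []
LOAD_FAST m → push -3. Stack: [-3]
LOAD_CONST → push 2. Stack: [-3, 2]
BINARY_OP << → -3 << 2 = -12. Stack: [-12]
LOAD_CONST → push 11. Stack: [-12, 11]
BINARY_OP + → -12 + 11 = -1. Stack: [-1]
STORE_FAST m → m=-1. Stack: []
LOAD_FAST_LOAD_FAST b,b → push -9,-9. Stack: [-9, -9]
BINARY_OP + → -9 + -9 = -18. Stack: [-18]
LOAD_CONST → push 8. Stack: [-18, 8]
BINARY_OP % → -18 % 8 = 6. Stack: [6]
STORE_FAST w → w=6. Stack: []
LOAD_CONST → push 5. Stack: [5]
LOAD_FAST b → push -9. Stack: [5, -9]
BINARY_OP + → 5 + -9 = -4. Stack: [-4]
LOAD_FAST w → push 6. Stack: [-4, 6]
BINARY_OP + → -4 + 6 = 2. Stack: [2]
STORE_FAST r → r=2. Stack: []
LOAD_FAST r → push 2. Stack: [2]
LOAD_CONST → push 8. Stack: [2, 8]
BINARY_OP % → 2 % 8 = 2. Stack: [2]
STORE_FAST q → q=2. Stack: []
LOAD_FAST r → push 2. Stack: [2]
RETURN_VALUE → return 2.

6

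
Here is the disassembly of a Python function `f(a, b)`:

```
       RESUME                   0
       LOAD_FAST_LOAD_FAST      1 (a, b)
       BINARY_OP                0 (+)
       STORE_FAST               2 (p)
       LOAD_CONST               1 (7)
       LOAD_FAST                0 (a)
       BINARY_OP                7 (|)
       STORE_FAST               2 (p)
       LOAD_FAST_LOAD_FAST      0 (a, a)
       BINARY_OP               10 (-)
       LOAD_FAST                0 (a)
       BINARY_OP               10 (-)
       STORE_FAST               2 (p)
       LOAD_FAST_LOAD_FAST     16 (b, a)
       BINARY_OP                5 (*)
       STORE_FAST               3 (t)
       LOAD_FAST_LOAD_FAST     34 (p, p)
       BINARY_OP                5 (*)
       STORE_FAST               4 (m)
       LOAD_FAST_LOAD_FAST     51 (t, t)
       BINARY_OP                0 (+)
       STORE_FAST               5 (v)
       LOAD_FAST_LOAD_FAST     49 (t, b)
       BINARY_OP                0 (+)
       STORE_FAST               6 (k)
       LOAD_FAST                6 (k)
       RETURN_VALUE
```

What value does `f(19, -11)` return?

-220

LOAD_FAST_LOAD_FAST a,b → push 19,-11. Stack: [19, -11]
BINARY_OP + → 19 + -11 = 8. Stack: [8]
STORE_FAST p → p=8. Stack: []
LOAD_CONST → push 7. Stack: [7]
LOAD_FAST a → push 19. Stack: [7, 19]
BINARY_OP | → 7 | 19 = 23. Stack: [23]
STORE_FAST p → p=23. Stack: []
LOAD_FAST_LOAD_FAST a,a → push 19,19. Stack: [19, 19]
BINARY_OP - → 19 - 19 = 0. Stack: [0]
LOAD_FAST a → push 19. Stack: [0, 19]
BINARY_OP - → 0 - 19 = -19. Stack: [-19]
STORE_FAST p → p=-19. Stack: []
LOAD_FAST_LOAD_FAST b,a → push -11,19. Stack: [-11, 19]
BINARY_OP * → -11 * 19 = -209. Stack: [-209]
STORE_FAST t → t=-209. Stack: []
LOAD_FAST_LOAD_FAST p,p → push -19,-19. Stack: [-19, -19]
BINARY_OP * → -19 * -19 = 361. Stack: [361]
STORE_FAST m → m=361. Stack: []
LOAD_FAST_LOAD_FAST t,t → push -209,-209. Stack: [-209, -209]
BINARY_OP + → -209 + -209 = -418. Stack: [-418]
STORE_FAST v → v=-418. Stack: []
LOAD_FAST_LOAD_FAST t,b → push -209,-11. Stack: [-209, -11]
BINARY_OP + → -209 + -11 = -220. Stack: [-220]
STORE_FAST k → k=-220. Stack: []
LOAD_FAST k → push -220. Stack: [-220]
RETURN_VALUE → return -220.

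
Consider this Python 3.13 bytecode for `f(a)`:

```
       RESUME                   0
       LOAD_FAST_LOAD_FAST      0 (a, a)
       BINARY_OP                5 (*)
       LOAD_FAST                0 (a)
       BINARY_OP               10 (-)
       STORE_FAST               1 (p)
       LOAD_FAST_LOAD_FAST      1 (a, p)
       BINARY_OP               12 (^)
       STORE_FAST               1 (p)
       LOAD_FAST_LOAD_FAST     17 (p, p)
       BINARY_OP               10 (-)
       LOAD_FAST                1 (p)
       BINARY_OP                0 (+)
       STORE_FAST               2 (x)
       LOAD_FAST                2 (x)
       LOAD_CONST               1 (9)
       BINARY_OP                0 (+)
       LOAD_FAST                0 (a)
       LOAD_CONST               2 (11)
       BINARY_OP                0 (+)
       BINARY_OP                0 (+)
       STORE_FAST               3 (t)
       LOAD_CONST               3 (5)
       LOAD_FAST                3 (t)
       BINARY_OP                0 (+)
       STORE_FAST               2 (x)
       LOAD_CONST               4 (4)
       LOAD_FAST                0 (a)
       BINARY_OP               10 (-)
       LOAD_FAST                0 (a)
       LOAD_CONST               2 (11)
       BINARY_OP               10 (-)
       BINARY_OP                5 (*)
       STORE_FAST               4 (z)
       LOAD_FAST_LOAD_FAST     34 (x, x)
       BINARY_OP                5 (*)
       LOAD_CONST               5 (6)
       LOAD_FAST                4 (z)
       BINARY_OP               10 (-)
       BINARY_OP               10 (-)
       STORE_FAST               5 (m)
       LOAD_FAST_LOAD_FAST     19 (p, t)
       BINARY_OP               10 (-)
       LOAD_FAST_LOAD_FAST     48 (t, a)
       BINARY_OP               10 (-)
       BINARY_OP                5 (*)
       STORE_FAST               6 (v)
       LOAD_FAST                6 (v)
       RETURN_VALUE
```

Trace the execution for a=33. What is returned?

-55385

LOAD_FAST_LOAD_FAST a,a → push 33,33. Stack: [33, 33]
BINARY_OP * → 33 * 33 = 1089. Stack: [1089]
LOAD_FAST a → push 33. Stack: [1089, 33]
BINARY_OP - → 1089 - 33 = 1056. Stack: [1056]
STORE_FAST p → p=1056. Stack: []
LOAD_FAST_LOAD_FAST a,p → push 33,1056. Stack: [33, 1056]
BINARY_OP ^ → 33 ^ 1056 = 1025. Stack: [1025]
STORE_FAST p → p=1025. Stack: []
LOAD_FAST_LOAD_FAST p,p → push 1025,1025. Stack: [1025, 1025]
BINARY_OP - → 1025 - 1025 = 0. Stack: [0]
LOAD_FAST p → push 1025. Stack: [0, 1025]
BINARY_OP + → 0 + 1025 = 1025. Stack: [1025]
STORE_FAST x → x=1025. Stack: []
LOAD_FAST x → push 1025. Stack: [1025]
LOAD_CONST → push 9. Stack: [1025, 9]
BINARY_OP + → 1025 + 9 = 1034. Stack: [1034]
LOAD_FAST a → push 33. Stack: [1034, 33]
LOAD_CONST → push 11. Stack: [1034, 33, 11]
BINARY_OP + → 33 + 11 = 44. Stack: [1034, 44]
BINARY_OP + → 1034 + 44 = 1078. Stack: [1078]
STORE_FAST t → t=1078. Stack: []
LOAD_CONST → push 5. Stack: [5]
LOAD_FAST t → push 1078. Stack: [5, 1078]
BINARY_OP + → 5 + 1078 = 1083. Stack: [1083]
STORE_FAST x → x=1083. Stack: []
LOAD_CONST → push 4. Stack: [4]
LOAD_FAST a → push 33. Stack: [4, 33]
BINARY_OP - → 4 - 33 = -29. Stack: [-29]
LOAD_FAST a → push 33. Stack: [-29, 33]
LOAD_CONST → push 11. Stack: [-29, 33, 11]
BINARY_OP - → 33 - 11 = 22. Stack: [-29, 22]
BINARY_OP * → -29 * 22 = -638. Stack: [-638]
STORE_FAST z → z=-638. Stack: []
LOAD_FAST_LOAD_FAST x,x → push 1083,1083. Stack: [1083, 1083]
BINARY_OP * → 1083 * 1083 = 1172889. Stack: [1172889]
LOAD_CONST → push 6. Stack: [1172889, 6]
LOAD_FAST z → push -638. Stack: [1172889, 6, -638]
BINARY_OP - → 6 - -638 = 644. Stack: [1172889, 644]
BINARY_OP - → 1172889 - 644 = 1172245. Stack: [1172245]
STORE_FAST m → m=1172245. Stack: []
LOAD_FAST_LOAD_FAST p,t → push 1025,1078. Stack: [1025, 1078]
BINARY_OP - → 1025 - 1078 = -53. Stack: [-53]
LOAD_FAST_LOAD_FAST t,a → push 1078,33. Stack: [-53, 1078, 33]
BINARY_OP - → 1078 - 33 = 1045. Stack: [-53, 1045]
BINARY_OP * → -53 * 1045 = -55385. Stack: [-55385]
STORE_FAST v → v=-55385. Stack: []
LOAD_FAST v → push -55385. Stack: [-55385]
RETURN_VALUE → return -55385.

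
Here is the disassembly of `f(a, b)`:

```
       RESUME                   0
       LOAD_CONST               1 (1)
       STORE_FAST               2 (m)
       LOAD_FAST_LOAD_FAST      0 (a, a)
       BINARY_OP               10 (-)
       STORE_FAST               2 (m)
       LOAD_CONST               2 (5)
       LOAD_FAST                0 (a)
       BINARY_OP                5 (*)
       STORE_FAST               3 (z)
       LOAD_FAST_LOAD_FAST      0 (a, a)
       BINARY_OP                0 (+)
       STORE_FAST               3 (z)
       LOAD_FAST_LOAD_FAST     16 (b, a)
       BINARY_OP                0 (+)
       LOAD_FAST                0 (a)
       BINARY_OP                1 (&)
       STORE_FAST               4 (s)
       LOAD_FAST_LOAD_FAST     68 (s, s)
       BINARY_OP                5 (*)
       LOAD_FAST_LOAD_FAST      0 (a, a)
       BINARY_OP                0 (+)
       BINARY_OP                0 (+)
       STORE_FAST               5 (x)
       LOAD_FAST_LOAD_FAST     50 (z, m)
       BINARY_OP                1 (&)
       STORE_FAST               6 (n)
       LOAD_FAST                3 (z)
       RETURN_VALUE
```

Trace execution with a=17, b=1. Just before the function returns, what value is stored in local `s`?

LOAD_CONST → push 1. Stack: [1]
STORE_FAST m → m=1. Stack: []
LOAD_FAST_LOAD_FAST a,a → push 17,17. Stack: [17, 17]
BINARY_OP - → 17 - 17 = 0. Stack: [0]
STORE_FAST m → m=0. Stack: []
LOAD_CONST → push 5. Stack: [5]
LOAD_FAST a → push 17. Stack: [5, 17]
BINARY_OP * → 5 * 17 = 85. Stack: [85]
STORE_FAST z → z=85. Stack: []
LOAD_FAST_LOAD_FAST a,a → push 17,17. Stack: [17, 17]
BINARY_OP + → 17 + 17 = 34. Stack: [34]
STORE_FAST z → z=34. Stack: []
LOAD_FAST_LOAD_FAST b,a → push 1,17. Stack: [1, 17]
BINARY_OP + → 1 + 17 = 18. Stack: [18]
LOAD_FAST a → push 17. Stack: [18, 17]
BINARY_OP & → 18 & 17 = 16. Stack: [16]
STORE_FAST s → s=16. Stack: []
LOAD_FAST_LOAD_FAST s,s → push 16,16. Stack: [16, 16]
BINARY_OP * → 16 * 16 = 256. Stack: [256]
LOAD_FAST_LOAD_FAST a,a → push 17,17. Stack: [256, 17, 17]
BINARY_OP + → 17 + 17 = 34. Stack: [256, 34]
BINARY_OP + → 256 + 34 = 290. Stack: [290]
STORE_FAST x → x=290. Stack: []
LOAD_FAST_LOAD_FAST z,m → push 34,0. Stack: [34, 0]
BINARY_OP & → 34 & 0 = 0. Stack: [0]
STORE_FAST n → n=0. Stack: []
LOAD_FAST z → push 34. Stack: [34]
RETURN_VALUE → return 34.

16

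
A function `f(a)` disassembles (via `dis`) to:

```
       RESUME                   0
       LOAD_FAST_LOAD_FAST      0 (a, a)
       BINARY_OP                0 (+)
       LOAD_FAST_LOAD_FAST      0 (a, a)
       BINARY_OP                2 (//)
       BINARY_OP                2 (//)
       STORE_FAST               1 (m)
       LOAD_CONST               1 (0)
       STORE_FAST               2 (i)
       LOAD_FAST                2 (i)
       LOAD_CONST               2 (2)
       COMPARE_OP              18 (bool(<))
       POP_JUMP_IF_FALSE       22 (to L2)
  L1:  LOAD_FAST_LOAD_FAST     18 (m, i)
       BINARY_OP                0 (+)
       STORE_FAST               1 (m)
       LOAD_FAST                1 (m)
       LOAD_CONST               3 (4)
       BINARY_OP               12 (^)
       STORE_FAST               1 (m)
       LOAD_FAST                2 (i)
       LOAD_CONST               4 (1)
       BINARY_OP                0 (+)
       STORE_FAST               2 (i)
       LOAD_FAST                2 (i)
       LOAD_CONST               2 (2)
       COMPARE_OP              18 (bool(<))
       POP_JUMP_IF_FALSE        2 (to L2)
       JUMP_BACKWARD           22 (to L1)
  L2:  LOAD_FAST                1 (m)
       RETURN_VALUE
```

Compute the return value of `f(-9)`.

LOAD_FAST_LOAD_FAST a,a → push -9,-9. Stack: [-9, -9]
BINARY_OP + → -9 + -9 = -18. Stack: [-18]
LOAD_FAST_LOAD_FAST a,a → push -9,-9. Stack: [-18, -9, -9]
BINARY_OP // → -9 // -9 = 1. Stack: [-18, 1]
BINARY_OP // → -18 // 1 = -18. Stack: [-18]
STORE_FAST m → m=-18. Stack: []
LOAD_CONST → push 0. Stack: [0]
STORE_FAST i → i=0. Stack: []
LOAD_FAST i → push 0. Stack: [0]
LOAD_CONST → push 2. Stack: [0, 2]
COMPARE_OP bool(<) → 0 vs 2 = True. Stack: [True]
POP_JUMP_IF_FALSE → pop True; no jump. Stack: []
LOAD_FAST_LOAD_FAST m,i → push -18,0. Stack: [-18, 0]
BINARY_OP + → -18 + 0 = -18. Stack: [-18]
STORE_FAST m → m=-18. Stack: []
LOAD_FAST m → push -18. Stack: [-18]
LOAD_CONST → push 4. Stack: [-18, 4]
BINARY_OP ^ → -18 ^ 4 = -22. Stack: [-22]
STORE_FAST m → m=-22. Stack: []
LOAD_FAST i → push 0. Stack: [0]
LOAD_CONST → push 1. Stack: [0, 1]
BINARY_OP + → 0 + 1 = 1. Stack: [1]
STORE_FAST i → i=1. Stack: []
LOAD_FAST i → push 1. Stack: [1]
LOAD_CONST → push 2. Stack: [1, 2]
COMPARE_OP bool(<) → 1 vs 2 = True. Stack: [True]
POP_JUMP_IF_FALSE → pop True; no jump. Stack: []
LOAD_FAST_LOAD_FAST m,i → push -22,1. Stack: [-22, 1]
BINARY_OP + → -22 + 1 = -21. Stack: [-21]
STORE_FAST m → m=-21. Stack: []
LOAD_FAST m → push -21. Stack: [-21]
LOAD_CONST → push 4. Stack: [-21, 4]
BINARY_OP ^ → -21 ^ 4 = -17. Stack: [-17]
STORE_FAST m → m=-17. Stack: []
LOAD_FAST i → push 1. Stack: [1]
LOAD_CONST → push 1. Stack: [1, 1]
BINARY_OP + → 1 + 1 = 2. Stack: [2]
STORE_FAST i → i=2. Stack: []
LOAD_FAST i → push 2. Stack: [2]
LOAD_CONST → push 2. Stack: [2, 2]
COMPARE_OP bool(<) → 2 vs 2 = False. Stack: [False]
POP_JUMP_IF_FALSE → pop False; jump. Stack: []
LOAD_FAST m → push -17. Stack: [-17]
RETURN_VALUE → return -17.

-17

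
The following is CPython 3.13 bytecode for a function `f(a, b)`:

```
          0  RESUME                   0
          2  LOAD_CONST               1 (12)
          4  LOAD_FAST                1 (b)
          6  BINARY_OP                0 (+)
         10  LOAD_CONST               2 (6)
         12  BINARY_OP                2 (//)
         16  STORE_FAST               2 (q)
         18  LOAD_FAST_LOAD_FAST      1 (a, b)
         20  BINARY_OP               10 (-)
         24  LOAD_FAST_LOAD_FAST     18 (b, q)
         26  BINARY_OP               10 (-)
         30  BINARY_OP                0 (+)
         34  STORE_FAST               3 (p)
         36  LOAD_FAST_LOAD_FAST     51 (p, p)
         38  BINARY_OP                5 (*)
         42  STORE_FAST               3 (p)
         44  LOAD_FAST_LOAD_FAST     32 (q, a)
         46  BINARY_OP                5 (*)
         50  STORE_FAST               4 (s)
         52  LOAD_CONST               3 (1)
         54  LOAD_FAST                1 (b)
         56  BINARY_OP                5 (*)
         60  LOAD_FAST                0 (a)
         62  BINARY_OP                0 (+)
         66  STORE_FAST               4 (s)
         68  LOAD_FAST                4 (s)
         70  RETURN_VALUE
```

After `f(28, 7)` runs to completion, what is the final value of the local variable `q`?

3

LOAD_CONST → push 12. Stack: [12]
LOAD_FAST b → push 7. Stack: [12, 7]
BINARY_OP + → 12 + 7 = 19. Stack: [19]
LOAD_CONST → push 6. Stack: [19, 6]
BINARY_OP // → 19 // 6 = 3. Stack: [3]
STORE_FAST q → q=3. Stack: []
LOAD_FAST_LOAD_FAST a,b → push 28,7. Stack: [28, 7]
BINARY_OP - → 28 - 7 = 21. Stack: [21]
LOAD_FAST_LOAD_FAST b,q → push 7,3. Stack: [21, 7, 3]
BINARY_OP - → 7 - 3 = 4. Stack: [21, 4]
BINARY_OP + → 21 + 4 = 25. Stack: [25]
STORE_FAST p → p=25. Stack: []
LOAD_FAST_LOAD_FAST p,p → push 25,25. Stack: [25, 25]
BINARY_OP * → 25 * 25 = 625. Stack: [625]
STORE_FAST p → p=625. Stack: []
LOAD_FAST_LOAD_FAST q,a → push 3,28. Stack: [3, 28]
BINARY_OP * → 3 * 28 = 84. Stack: [84]
STORE_FAST s → s=84. Stack: []
LOAD_CONST → push 1. Stack: [1]
LOAD_FAST b → push 7. Stack: [1, 7]
BINARY_OP * → 1 * 7 = 7. Stack: [7]
LOAD_FAST a → push 28. Stack: [7, 28]
BINARY_OP + → 7 + 28 = 35. Stack: [35]
STORE_FAST s → s=35. Stack: []
LOAD_FAST s → push 35. Stack: [35]
RETURN_VALUE → return 35.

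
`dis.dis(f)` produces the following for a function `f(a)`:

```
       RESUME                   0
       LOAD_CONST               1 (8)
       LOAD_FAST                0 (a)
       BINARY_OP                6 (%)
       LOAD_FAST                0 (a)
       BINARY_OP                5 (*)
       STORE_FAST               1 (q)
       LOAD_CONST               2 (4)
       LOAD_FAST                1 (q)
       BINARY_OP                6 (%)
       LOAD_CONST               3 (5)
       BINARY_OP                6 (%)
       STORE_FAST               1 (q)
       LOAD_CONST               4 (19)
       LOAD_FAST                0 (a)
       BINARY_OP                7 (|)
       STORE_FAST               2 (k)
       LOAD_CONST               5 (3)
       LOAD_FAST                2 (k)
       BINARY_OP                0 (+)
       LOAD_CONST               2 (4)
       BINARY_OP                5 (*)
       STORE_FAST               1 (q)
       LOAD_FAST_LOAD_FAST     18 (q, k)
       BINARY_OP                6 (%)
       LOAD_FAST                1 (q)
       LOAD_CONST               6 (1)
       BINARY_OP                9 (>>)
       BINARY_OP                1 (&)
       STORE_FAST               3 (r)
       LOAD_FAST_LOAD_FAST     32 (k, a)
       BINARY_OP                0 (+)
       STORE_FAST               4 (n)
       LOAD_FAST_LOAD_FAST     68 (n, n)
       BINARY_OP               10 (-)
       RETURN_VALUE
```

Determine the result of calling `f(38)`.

0

LOAD_CONST → push 8. Stack: [8]
LOAD_FAST a → push 38. Stack: [8, 38]
BINARY_OP % → 8 % 38 = 8. Stack: [8]
LOAD_FAST a → push 38. Stack: [8, 38]
BINARY_OP * → 8 * 38 = 304. Stack: [304]
STORE_FAST q → q=304. Stack: []
LOAD_CONST → push 4. Stack: [4]
LOAD_FAST q → push 304. Stack: [4, 304]
BINARY_OP % → 4 % 304 = 4. Stack: [4]
LOAD_CONST → push 5. Stack: [4, 5]
BINARY_OP % → 4 % 5 = 4. Stack: [4]
STORE_FAST q → q=4. Stack: []
LOAD_CONST → push 19. Stack: [19]
LOAD_FAST a → push 38. Stack: [19, 38]
BINARY_OP | → 19 | 38 = 55. Stack: [55]
STORE_FAST k → k=55. Stack: []
LOAD_CONST → push 3. Stack: [3]
LOAD_FAST k → push 55. Stack: [3, 55]
BINARY_OP + → 3 + 55 = 58. Stack: [58]
LOAD_CONST → push 4. Stack: [58, 4]
BINARY_OP * → 58 * 4 = 232. Stack: [232]
STORE_FAST q → q=232. Stack: []
LOAD_FAST_LOAD_FAST q,k → push 232,55. Stack: [232, 55]
BINARY_OP % → 232 % 55 = 12. Stack: [12]
LOAD_FAST q → push 232. Stack: [12, 232]
LOAD_CONST → push 1. Stack: [12, 232, 1]
BINARY_OP >> → 232 >> 1 = 116. Stack: [12, 116]
BINARY_OP & → 12 & 116 = 4. Stack: [4]
STORE_FAST r → r=4. Stack: []
LOAD_FAST_LOAD_FAST k,a → push 55,38. Stack: [55, 38]
BINARY_OP + → 55 + 38 = 93. Stack: [93]
STORE_FAST n → n=93. Stack: []
LOAD_FAST_LOAD_FAST n,n → push 93,93. Stack: [93, 93]
BINARY_OP - → 93 - 93 = 0. Stack: [0]
RETURN_VALUE → return 0.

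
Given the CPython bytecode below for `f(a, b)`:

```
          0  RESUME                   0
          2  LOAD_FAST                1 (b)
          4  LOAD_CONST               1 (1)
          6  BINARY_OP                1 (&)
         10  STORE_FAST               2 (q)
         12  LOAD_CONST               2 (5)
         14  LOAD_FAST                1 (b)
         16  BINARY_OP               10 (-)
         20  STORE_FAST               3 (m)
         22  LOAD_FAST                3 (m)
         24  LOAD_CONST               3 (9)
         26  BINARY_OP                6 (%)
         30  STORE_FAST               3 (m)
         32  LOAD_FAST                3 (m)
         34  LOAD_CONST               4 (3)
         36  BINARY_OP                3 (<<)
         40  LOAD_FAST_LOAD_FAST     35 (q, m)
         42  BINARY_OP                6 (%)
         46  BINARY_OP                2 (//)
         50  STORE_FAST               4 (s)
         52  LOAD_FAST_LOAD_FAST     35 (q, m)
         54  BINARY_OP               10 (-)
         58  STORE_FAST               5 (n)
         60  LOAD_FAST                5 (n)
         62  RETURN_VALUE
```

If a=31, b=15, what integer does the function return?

LOAD_FAST b → push 15. Stack: [15]
LOAD_CONST → push 1. Stack: [15, 1]
BINARY_OP & → 15 & 1 = 1. Stack: [1]
STORE_FAST q → q=1. Stack: []
LOAD_CONST → push 5. Stack: [5]
LOAD_FAST b → push 15. Stack: [5, 15]
BINARY_OP - → 5 - 15 = -10. Stack: [-10]
STORE_FAST m → m=-10. Stack: []
LOAD_FAST m → push -10. Stack: [-10]
LOAD_CONST → push 9. Stack: [-10, 9]
BINARY_OP % → -10 % 9 = 8. Stack: [8]
STORE_FAST m → m=8. Stack: []
LOAD_FAST m → push 8. Stack: [8]
LOAD_CONST → push 3. Stack: [8, 3]
BINARY_OP << → 8 << 3 = 64. Stack: [64]
LOAD_FAST_LOAD_FAST q,m → push 1,8. Stack: [64, 1, 8]
BINARY_OP % → 1 % 8 = 1. Stack: [64, 1]
BINARY_OP // → 64 // 1 = 64. Stack: [64]
STORE_FAST s → s=64. Stack: []
LOAD_FAST_LOAD_FAST q,m → push 1,8. Stack: [1, 8]
BINARY_OP - → 1 - 8 = -7. Stack: [-7]
STORE_FAST n → n=-7. Stack: []
LOAD_FAST n → push -7. Stack: [-7]
RETURN_VALUE → return -7.

-7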